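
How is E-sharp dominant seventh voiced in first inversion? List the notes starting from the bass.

G##, B#, D#, E#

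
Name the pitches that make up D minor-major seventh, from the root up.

D minor-major seventh: minor-major seventh on D.
D — root
F — minor 3rd
A — perfect 5th
C♯ — major 7th

D, F, A, C♯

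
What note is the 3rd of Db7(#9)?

F

Root of Db7(#9) = Db. The 3rd is a major 3rd: Db up a major 3rd → F.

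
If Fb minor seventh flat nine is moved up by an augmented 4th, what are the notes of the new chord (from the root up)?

Transposed root: Fb → Bb (augmented 4th up). So we spell Bb minor seventh flat nine:
- root: Bb
- minor 3rd: Db
- perfect 5th: F
- minor 7th: Ab
- minor 9th: Cb

Bb  Db  F  Ab  Cb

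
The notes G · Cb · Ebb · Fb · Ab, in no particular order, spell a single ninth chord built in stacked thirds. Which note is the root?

Stacking in thirds gives Fb – Ab – Cb – Ebb – G, so Fb is the root — Fb dominant seventh sharp nine.

Fb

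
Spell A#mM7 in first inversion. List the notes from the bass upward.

In root position, A#mM7 is A#–C#–E#–G##.
First inversion puts the third (C#) in the bass.

C# E# G## A#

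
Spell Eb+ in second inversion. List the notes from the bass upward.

B, Eb, G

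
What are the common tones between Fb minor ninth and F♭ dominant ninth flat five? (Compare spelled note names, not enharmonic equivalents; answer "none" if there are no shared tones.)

F-flat, E-double-flat, G-flat

Fb minor ninth = F-flat, A-double-flat, C-flat, E-double-flat, G-flat.
F♭ dominant ninth flat five = F-flat, A-flat, C-double-flat, E-double-flat, G-flat.
Shared: F-flat, E-double-flat, G-flat.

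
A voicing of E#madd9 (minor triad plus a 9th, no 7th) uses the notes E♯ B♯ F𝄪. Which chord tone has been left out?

E#madd9 = E♯, G♯, B♯, F𝄪. The voicing lacks the 3rd (minor 3rd), G♯.

G♯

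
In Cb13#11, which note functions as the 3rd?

E♭

Root of Cb13#11 = C♭. The 3rd is a major 3rd: C♭ up a major 3rd → E♭.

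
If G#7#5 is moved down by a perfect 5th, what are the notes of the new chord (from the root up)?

G# down a perfect 5th → C#. New chord: C# augmented seventh.
C# — root
E# — major 3rd
G## — augmented 5th
B — minor 7th

C# – E# – G## – B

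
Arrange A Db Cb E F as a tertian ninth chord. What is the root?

Stacking in thirds gives Db – F – A – Cb – E, so Db is the root — Db dominant seventh sharp nine sharp five.

Db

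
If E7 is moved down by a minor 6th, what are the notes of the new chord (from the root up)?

G#, B#, D#, F#

E down a minor 6th → G#. New chord: G# dominant seventh.
Root: G#
Major 3rd (3rd): B#
Perfect 5th (5th): D#
Minor 7th (7th): F#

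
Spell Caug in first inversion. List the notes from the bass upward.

Caug = C–E–G#; first inversion → third (E) lowest.

E G# C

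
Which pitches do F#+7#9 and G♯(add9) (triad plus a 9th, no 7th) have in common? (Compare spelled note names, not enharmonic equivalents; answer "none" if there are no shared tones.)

F#+7#9 = F#, A#, C##, E, G##.
G♯(add9) = G#, B#, D#, A#.
Shared: A#.

A#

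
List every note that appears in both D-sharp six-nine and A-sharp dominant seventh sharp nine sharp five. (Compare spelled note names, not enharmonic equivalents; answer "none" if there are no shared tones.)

D-sharp six-nine: D-sharp F-double-sharp A-sharp B-sharp E-sharp
A-sharp dominant seventh sharp nine sharp five: A-sharp C-double-sharp E-double-sharp G-sharp B-double-sharp
Common to both → A-sharp.

A-sharp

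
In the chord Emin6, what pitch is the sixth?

Emin6 is built on E; its 6th is a major 6th above the root.
A sixth above E uses the letter C, and the major 6th above E is C#.

C#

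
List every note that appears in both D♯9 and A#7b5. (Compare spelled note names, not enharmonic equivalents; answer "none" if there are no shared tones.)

D♯9: D♯ F𝄪 A♯ C♯ E♯
A#7b5: A♯ C𝄪 E G♯
Common to both → A♯.

A♯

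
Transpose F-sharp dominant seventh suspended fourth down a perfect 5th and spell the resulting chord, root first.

F-sharp down a perfect 5th → B. New chord: B dominant seventh suspended fourth.
root → B
4th (perfect 4th) → E
5th (perfect 5th) → F-sharp
7th (minor 7th) → A

B E F-sharp A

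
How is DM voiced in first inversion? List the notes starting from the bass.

F# – A – D

In root position, DM is D–F#–A.
First inversion puts the third (F#) in the bass.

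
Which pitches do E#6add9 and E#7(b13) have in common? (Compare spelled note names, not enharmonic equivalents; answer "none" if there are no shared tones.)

E#6add9: E♯ G𝄪 B♯ C𝄪 F𝄪
E#7(b13): E♯ G𝄪 B♯ D♯ C♯
Common to both → E♯, G𝄪, B♯.

E♯, G𝄪, B♯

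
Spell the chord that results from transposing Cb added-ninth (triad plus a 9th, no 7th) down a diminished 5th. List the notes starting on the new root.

C♭ down a diminished 5th → F. New chord: F added-ninth.
root → F
3rd (major 3rd) → A
5th (perfect 5th) → C
9th (major 9th) → G

F  A  C  G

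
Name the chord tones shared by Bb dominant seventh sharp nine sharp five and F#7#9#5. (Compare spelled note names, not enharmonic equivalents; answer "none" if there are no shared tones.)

F#

Bb dominant seventh sharp nine sharp five = Bb, D, F#, Ab, C#.
F#7#9#5 = F#, A#, C##, E, G##.
Shared: F#.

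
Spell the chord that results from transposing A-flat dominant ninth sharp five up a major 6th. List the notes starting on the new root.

Ab up a major 6th → F. New chord: F dominant ninth sharp five.
F — root
A — major 3rd
C# — augmented 5th
Eb — minor 7th
G — major 9th

F  A  C#  Eb  G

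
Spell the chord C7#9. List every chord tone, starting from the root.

C  E  G  Bb  D#

C7#9: dominant seventh sharp nine on C.
C — root
E — major 3rd
G — perfect 5th
Bb — minor 7th
D# — augmented 9th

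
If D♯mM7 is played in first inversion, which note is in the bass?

F#

D♯mM7 = D#–F#–A#–C##. First inversion → third in the bass = F#.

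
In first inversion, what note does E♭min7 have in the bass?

Gb

E♭min7 = Eb–Gb–Bb–Db. First inversion → third in the bass = Gb.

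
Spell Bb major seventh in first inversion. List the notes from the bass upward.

D, F, A, B♭

In root position, Bb major seventh is B♭–D–F–A.
First inversion puts the third (D) in the bass.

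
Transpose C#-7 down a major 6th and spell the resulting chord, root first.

E – G – B – D

Transposed root: C# → E (major 6th down). So we spell E minor seventh:
Root: E
Minor 3rd (3rd): G
Perfect 5th (5th): B
Minor 7th (7th): D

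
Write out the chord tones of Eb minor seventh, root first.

E-flat, G-flat, B-flat, D-flat

Root E-flat, quality minor seventh:
root → E-flat
3rd (minor 3rd) → G-flat
5th (perfect 5th) → B-flat
7th (minor 7th) → D-flat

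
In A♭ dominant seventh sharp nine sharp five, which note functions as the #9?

B

Root of A♭ dominant seventh sharp nine sharp five = A-flat. The 9th is an augmented 9th: A-flat up an augmented 9th → B.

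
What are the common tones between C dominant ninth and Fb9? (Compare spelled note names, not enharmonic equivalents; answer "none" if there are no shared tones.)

none

C dominant ninth = C, E, G, Bb, D.
Fb9 = Fb, Ab, Cb, Ebb, Gb.
Shared: none.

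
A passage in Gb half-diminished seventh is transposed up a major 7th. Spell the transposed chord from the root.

Gb up a major 7th → F. New chord: F half-diminished seventh.
Root: F
Minor 3rd (3rd): Ab
Diminished 5th (5th): Cb
Minor 7th (7th): Eb

F, Ab, Cb, Eb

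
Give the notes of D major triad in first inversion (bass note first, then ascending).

F# – A – D

In root position, D major triad is D–F#–A.
First inversion puts the third (F#) in the bass.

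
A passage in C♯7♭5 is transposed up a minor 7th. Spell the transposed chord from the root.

B, D#, F, A

Transposed root: C# → B (minor 7th up). So we spell B dominant seventh flat five:
root → B
3rd (major 3rd) → D#
5th (diminished 5th) → F
7th (minor 7th) → A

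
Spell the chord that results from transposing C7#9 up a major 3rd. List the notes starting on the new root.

E, G♯, B, D, F𝄪

Transposed root: C → E (major 3rd up). So we spell E dominant seventh sharp nine:
E — root
G♯ — major 3rd
B — perfect 5th
D — minor 7th
F𝄪 — augmented 9th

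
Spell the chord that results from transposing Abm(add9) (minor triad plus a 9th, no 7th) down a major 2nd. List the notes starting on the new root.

A♭ down a major 2nd → G♭. New chord: G♭ minor added-ninth.
G♭ — root
B𝄫 — minor 3rd
D♭ — perfect 5th
A♭ — major 9th

G♭ – B𝄫 – D♭ – A♭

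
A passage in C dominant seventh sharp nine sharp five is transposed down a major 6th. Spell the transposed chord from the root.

E-flat, G, B, D-flat, F-sharp

Transposed root: C → E-flat (major 6th down). So we spell E-flat dominant seventh sharp nine sharp five:
root → E-flat
3rd (major 3rd) → G
5th (augmented 5th) → B
7th (minor 7th) → D-flat
9th (augmented 9th) → F-sharp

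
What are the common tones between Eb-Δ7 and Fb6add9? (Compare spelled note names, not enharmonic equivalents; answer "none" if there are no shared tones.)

G♭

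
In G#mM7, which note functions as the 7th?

F𝄪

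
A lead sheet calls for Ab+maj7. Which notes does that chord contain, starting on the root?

Ab+maj7: augmented major seventh on A♭.
Root: A♭
Major 3rd (3rd): C
Augmented 5th (5th): E
Major 7th (7th): G

A♭ C E G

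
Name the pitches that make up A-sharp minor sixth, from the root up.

A# C# E# F##

Root A#, quality minor sixth:
root → A#
3rd (minor 3rd) → C#
5th (perfect 5th) → E#
6th (major 6th) → F##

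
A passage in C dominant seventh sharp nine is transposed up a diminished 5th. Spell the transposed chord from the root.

A diminished 5th up from C is Gb, so the new chord is Gb dominant seventh sharp nine.
- root: Gb
- major 3rd: Bb
- perfect 5th: Db
- minor 7th: Fb
- augmented 9th: A

Gb Bb Db Fb A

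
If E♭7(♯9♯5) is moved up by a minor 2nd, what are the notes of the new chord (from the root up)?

A minor 2nd up from E♭ is F♭, so the new chord is F♭ dominant seventh sharp nine sharp five.
Root: F♭
Major 3rd (3rd): A♭
Augmented 5th (5th): C
Minor 7th (7th): E𝄫
Augmented 9th (9th): G

F♭, A♭, C, E𝄫, G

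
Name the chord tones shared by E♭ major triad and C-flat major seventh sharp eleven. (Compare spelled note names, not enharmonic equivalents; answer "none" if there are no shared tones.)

E♭ major triad: E-flat G B-flat
C-flat major seventh sharp eleven: C-flat E-flat G-flat B-flat F
Common to both → E-flat, B-flat.

E-flat  B-flat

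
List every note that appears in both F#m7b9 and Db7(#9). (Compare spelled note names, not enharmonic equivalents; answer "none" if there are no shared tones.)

F#m7b9 = F#, A, C#, E, G.
Db7(#9) = Db, F, Ab, Cb, E.
Shared: E.

E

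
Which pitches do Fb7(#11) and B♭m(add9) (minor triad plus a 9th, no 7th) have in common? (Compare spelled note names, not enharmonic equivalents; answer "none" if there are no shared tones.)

Fb7(#11): F♭ A♭ C♭ E𝄫 B♭
B♭m(add9): B♭ D♭ F C
Common to both → B♭.

B♭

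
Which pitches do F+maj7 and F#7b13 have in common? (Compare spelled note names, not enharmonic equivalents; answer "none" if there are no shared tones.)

F+maj7: F A C# E
F#7b13: F# A# C# E D
Common to both → C#, E.

C#, E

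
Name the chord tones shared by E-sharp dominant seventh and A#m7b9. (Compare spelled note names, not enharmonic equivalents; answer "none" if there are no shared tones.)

E#

E-sharp dominant seventh = E#, G##, B#, D#.
A#m7b9 = A#, C#, E#, G#, B.
Shared: E#.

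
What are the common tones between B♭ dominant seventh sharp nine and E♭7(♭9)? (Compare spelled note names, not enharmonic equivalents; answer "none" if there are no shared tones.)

B♭ dominant seventh sharp nine: Bb D F Ab C#
E♭7(♭9): Eb G Bb Db Fb
Common to both → Bb.

Bb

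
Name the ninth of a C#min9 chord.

D#

C#min9 is built on C#; its 9th is a major 9th above the root.
A second above C uses the letter D, and the major 9th above C# is D#.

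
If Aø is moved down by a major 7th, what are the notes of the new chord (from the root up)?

B♭ – D♭ – F♭ – A♭

A down a major 7th → B♭. New chord: B♭ half-diminished seventh.
Root: B♭
Minor 3rd (3rd): D♭
Diminished 5th (5th): F♭
Minor 7th (7th): A♭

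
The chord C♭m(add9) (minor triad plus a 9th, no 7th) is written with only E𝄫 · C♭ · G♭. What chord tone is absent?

The full C♭m(add9) chord is C♭, E𝄫, G♭, D♭.
Comparing with the voicing, the major 9th (9th) — D♭ — is absent.

D♭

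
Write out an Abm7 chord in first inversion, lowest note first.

Abm7 = Ab–Cb–Eb–Gb; first inversion → third (Cb) lowest.

Cb  Eb  Gb  Ab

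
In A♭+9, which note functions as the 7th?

A♭+9 is built on Ab; its 7th is a minor 7th above the root.
A seventh above A uses the letter G, and the minor 7th above Ab is Gb.

Gb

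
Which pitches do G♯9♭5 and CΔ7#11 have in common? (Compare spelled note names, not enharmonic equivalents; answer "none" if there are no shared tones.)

G♯9♭5 = G#, B#, D, F#, A#.
CΔ7#11 = C, E, G, B, F#.
Shared: F#.

F#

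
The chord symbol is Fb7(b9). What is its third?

Ab

Fb7(b9) is built on Fb; its 3rd is a major 3rd above the root.
A third above F uses the letter A, and the major 3rd above Fb is Ab.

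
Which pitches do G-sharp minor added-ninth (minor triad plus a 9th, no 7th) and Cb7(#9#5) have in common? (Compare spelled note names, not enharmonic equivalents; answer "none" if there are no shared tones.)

none

G-sharp minor added-ninth = G#, B, D#, A#.
Cb7(#9#5) = Cb, Eb, G, Bbb, D.
Shared: none.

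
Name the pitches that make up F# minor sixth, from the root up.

F-sharp, A, C-sharp, D-sharp

F# minor sixth: minor sixth on F-sharp.
root → F-sharp
3rd (minor 3rd) → A
5th (perfect 5th) → C-sharp
6th (major 6th) → D-sharp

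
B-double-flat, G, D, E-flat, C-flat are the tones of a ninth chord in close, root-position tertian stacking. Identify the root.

C-flat

Stacking in thirds gives C-flat – E-flat – G – B-double-flat – D, so C-flat is the root — C-flat dominant seventh sharp nine sharp five.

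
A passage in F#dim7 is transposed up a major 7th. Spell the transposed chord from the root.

E♯ G♯ B D

A major 7th up from F♯ is E♯, so the new chord is E♯ diminished seventh.
root → E♯
3rd (minor 3rd) → G♯
5th (diminished 5th) → B
7th (diminished 7th) → D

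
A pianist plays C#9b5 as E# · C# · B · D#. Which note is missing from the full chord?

G

C#9b5 = C#, E#, G, B, D#. The voicing lacks the 5th (diminished 5th), G.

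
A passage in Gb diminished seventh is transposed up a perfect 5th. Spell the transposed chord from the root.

G-flat up a perfect 5th → D-flat. New chord: D-flat diminished seventh.
root → D-flat
3rd (minor 3rd) → F-flat
5th (diminished 5th) → A-double-flat
7th (diminished 7th) → C-double-flat

D-flat, F-flat, A-double-flat, C-double-flat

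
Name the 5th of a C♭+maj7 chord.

G

Root of C♭+maj7 = Cb. The 5th is an augmented 5th: Cb up an augmented 5th → G.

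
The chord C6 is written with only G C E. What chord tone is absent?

A

The full C6 chord is C, E, G, A.
Comparing with the voicing, the major 6th (6th) — A — is absent.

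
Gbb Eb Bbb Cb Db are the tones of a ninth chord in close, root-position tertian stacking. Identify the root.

Stacking in thirds gives Cb – Eb – Gbb – Bbb – Db, so Cb is the root — Cb dominant ninth flat five.

Cb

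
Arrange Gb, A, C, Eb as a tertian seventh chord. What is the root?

A

Arranged so that each adjacent pair is a third by letter name: A – C – Eb – Gb.
The bottom of that stack, A, is the root (this is A diminished seventh).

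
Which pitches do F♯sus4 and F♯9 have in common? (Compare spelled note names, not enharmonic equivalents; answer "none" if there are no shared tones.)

F♯sus4 = F#, B, C#.
F♯9 = F#, A#, C#, E, G#.
Shared: F#, C#.

F#, C#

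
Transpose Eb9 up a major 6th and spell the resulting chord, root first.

A major 6th up from E♭ is C, so the new chord is C dominant ninth.
- root: C
- major 3rd: E
- perfect 5th: G
- minor 7th: B♭
- major 9th: D

C  E  G  B♭  D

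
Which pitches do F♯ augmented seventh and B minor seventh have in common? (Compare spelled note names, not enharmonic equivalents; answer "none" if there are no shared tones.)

F-sharp

F♯ augmented seventh: F-sharp A-sharp C-double-sharp E
B minor seventh: B D F-sharp A
Common to both → F-sharp.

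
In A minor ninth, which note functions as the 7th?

G

A minor ninth is built on A; its 7th is a minor 7th above the root.
A seventh above A uses the letter G, and the minor 7th above A is G.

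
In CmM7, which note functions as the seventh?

B

Root of CmM7 = C. The 7th is a major 7th: C up a major 7th → B.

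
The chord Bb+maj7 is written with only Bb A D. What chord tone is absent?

Bb+maj7 = Bb, D, F#, A. The voicing lacks the 5th (augmented 5th), F#.

F#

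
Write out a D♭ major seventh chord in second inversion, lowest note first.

Ab, C, Db, F

In root position, D♭ major seventh is Db–F–Ab–C.
Second inversion puts the fifth (Ab) in the bass.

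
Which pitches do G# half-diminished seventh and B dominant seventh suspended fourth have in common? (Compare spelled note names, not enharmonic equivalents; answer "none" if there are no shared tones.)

B – F-sharp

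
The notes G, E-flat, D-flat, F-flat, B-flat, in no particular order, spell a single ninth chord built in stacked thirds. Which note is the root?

E-flat

Stacking in thirds gives E-flat – G – B-flat – D-flat – F-flat, so E-flat is the root — E-flat dominant seventh flat nine.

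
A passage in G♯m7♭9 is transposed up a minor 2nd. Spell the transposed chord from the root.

Transposed root: G# → A (minor 2nd up). So we spell A minor seventh flat nine:
Root: A
Minor 3rd (3rd): C
Perfect 5th (5th): E
Minor 7th (7th): G
Minor 9th (9th): Bb

A, C, E, G, Bb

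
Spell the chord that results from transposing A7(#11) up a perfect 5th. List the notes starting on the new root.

A perfect 5th up from A is E, so the new chord is E dominant seventh sharp eleven.
E — root
G# — major 3rd
B — perfect 5th
D — minor 7th
A# — augmented 11th

E – G# – B – D – A#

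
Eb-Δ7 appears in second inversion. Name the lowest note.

Eb-Δ7 in root position is E♭–G♭–B♭–D.
Second inversion places the fifth in the bass, which is B♭.

B♭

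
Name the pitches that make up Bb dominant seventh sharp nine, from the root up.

Bb dominant seventh sharp nine is a dominant seventh sharp nine built on Bb.
root → Bb
3rd (major 3rd) → D
5th (perfect 5th) → F
7th (minor 7th) → Ab
9th (augmented 9th) → C#

Bb  D  F  Ab  C#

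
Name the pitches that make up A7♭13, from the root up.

A  C#  E  G  F

Root A, quality dominant seventh flat thirteen:
root → A
3rd (major 3rd) → C#
5th (perfect 5th) → E
7th (minor 7th) → G
13th (minor 13th) → F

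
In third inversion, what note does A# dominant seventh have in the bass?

G-sharp

A# dominant seventh in root position is A-sharp–C-double-sharp–E-sharp–G-sharp.
Third inversion places the seventh in the bass, which is G-sharp.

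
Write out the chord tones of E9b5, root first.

Root E, quality dominant ninth flat five:
- root: E
- major 3rd: G#
- diminished 5th: Bb
- minor 7th: D
- major 9th: F#

E – G# – Bb – D – F#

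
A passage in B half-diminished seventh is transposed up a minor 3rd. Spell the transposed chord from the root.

D F A♭ C

A minor 3rd up from B is D, so the new chord is D half-diminished seventh.
- root: D
- minor 3rd: F
- diminished 5th: A♭
- minor 7th: C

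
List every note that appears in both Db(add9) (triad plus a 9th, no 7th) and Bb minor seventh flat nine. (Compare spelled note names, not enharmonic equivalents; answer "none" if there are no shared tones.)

Db, F, Ab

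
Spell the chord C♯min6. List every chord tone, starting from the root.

Root C#, quality minor sixth:
root → C#
3rd (minor 3rd) → E
5th (perfect 5th) → G#
6th (major 6th) → A#

C#, E, G#, A#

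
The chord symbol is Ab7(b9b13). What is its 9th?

Bbb

Ab7(b9b13) is built on Ab; its 9th is a minor 9th above the root.
A second above A uses the letter B, and the minor 9th above Ab is Bbb.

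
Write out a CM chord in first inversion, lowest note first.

E – G – C

In root position, CM is C–E–G.
First inversion puts the third (E) in the bass.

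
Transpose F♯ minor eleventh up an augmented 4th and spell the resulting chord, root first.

B-sharp  D-sharp  F-double-sharp  A-sharp  C-double-sharp  E-sharp

An augmented 4th up from F-sharp is B-sharp, so the new chord is B-sharp minor eleventh.
root → B-sharp
3rd (minor 3rd) → D-sharp
5th (perfect 5th) → F-double-sharp
7th (minor 7th) → A-sharp
9th (major 9th) → C-double-sharp
11th (perfect 11th) → E-sharp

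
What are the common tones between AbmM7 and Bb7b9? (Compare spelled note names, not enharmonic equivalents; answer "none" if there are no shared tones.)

AbmM7: A♭ C♭ E♭ G
Bb7b9: B♭ D F A♭ C♭
Common to both → A♭, C♭.

A♭ C♭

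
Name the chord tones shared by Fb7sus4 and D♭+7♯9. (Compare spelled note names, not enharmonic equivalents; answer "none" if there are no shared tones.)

Cb

Fb7sus4: Fb Bbb Cb Ebb
D♭+7♯9: Db F A Cb E
Common to both → Cb.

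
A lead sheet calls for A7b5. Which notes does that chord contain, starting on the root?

A  C#  Eb  G

A7b5: dominant seventh flat five on A.
A — root
C# — major 3rd
Eb — diminished 5th
G — minor 7th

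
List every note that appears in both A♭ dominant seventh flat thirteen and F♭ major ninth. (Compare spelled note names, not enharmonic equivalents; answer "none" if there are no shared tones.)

A♭ dominant seventh flat thirteen = A-flat, C, E-flat, G-flat, F-flat.
F♭ major ninth = F-flat, A-flat, C-flat, E-flat, G-flat.
Shared: A-flat, E-flat, G-flat, F-flat.

A-flat E-flat G-flat F-flat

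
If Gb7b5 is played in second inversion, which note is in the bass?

D𝄫

Gb7b5 in root position is G♭–B♭–D𝄫–F♭.
Second inversion places the fifth in the bass, which is D𝄫.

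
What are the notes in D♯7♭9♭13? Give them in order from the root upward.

D♯7♭9♭13: dominant seventh flat nine flat thirteen on D♯.
Root: D♯
Major 3rd (3rd): F𝄪
Perfect 5th (5th): A♯
Minor 7th (7th): C♯
Minor 9th (9th): E
Minor 13th (13th): B

D♯ F𝄪 A♯ C♯ E B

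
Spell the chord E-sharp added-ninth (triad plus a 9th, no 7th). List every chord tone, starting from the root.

E-sharp G-double-sharp B-sharp F-double-sharp

E-sharp added-ninth: added-ninth on E-sharp.
- root: E-sharp
- major 3rd: G-double-sharp
- perfect 5th: B-sharp
- major 9th: F-double-sharp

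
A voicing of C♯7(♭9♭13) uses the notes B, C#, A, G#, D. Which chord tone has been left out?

C♯7(♭9♭13) = C#, E#, G#, B, D, A. The voicing lacks the 3rd (major 3rd), E#.

E#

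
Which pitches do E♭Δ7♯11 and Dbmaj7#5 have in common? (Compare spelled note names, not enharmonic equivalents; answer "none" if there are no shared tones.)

E♭Δ7♯11: Eb G Bb D A
Dbmaj7#5: Db F A C
Common to both → A.

A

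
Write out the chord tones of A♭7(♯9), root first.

Ab – C – Eb – Gb – B

A♭7(♯9) is a dominant seventh sharp nine built on Ab.
root → Ab
3rd (major 3rd) → C
5th (perfect 5th) → Eb
7th (minor 7th) → Gb
9th (augmented 9th) → B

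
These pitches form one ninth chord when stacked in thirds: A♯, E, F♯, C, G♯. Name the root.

Stacking in thirds gives F♯ – A♯ – C – E – G♯, so F♯ is the root — F♯ dominant ninth flat five.

F♯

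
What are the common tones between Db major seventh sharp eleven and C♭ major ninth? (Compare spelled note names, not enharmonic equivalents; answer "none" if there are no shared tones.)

Db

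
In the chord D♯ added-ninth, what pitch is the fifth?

A-sharp

Root of D♯ added-ninth = D-sharp. The 5th is a perfect 5th: D-sharp up a perfect 5th → A-sharp.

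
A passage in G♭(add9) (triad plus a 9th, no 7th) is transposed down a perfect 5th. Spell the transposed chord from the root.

Gb down a perfect 5th → Cb. New chord: Cb added-ninth.
Root: Cb
Major 3rd (3rd): Eb
Perfect 5th (5th): Gb
Major 9th (9th): Db

Cb – Eb – Gb – Db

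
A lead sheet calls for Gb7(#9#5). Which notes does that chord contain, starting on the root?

Gb Bb D Fb A

Gb7(#9#5) is a dominant seventh sharp nine sharp five built on Gb.
- root: Gb
- major 3rd: Bb
- augmented 5th: D
- minor 7th: Fb
- augmented 9th: A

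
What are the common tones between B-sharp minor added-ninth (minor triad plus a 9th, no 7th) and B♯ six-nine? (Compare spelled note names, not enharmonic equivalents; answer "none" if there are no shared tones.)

B-sharp minor added-ninth: B-sharp D-sharp F-double-sharp C-double-sharp
B♯ six-nine: B-sharp D-double-sharp F-double-sharp G-double-sharp C-double-sharp
Common to both → B-sharp, F-double-sharp, C-double-sharp.

B-sharp F-double-sharp C-double-sharp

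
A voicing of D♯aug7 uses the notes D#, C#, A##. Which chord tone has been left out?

D♯aug7 = D#, F##, A##, C#. The voicing lacks the 3rd (major 3rd), F##.

F##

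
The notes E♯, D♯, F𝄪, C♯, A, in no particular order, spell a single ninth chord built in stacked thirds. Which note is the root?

D♯

Stacking in thirds gives D♯ – F𝄪 – A – C♯ – E♯, so D♯ is the root — D♯ dominant ninth flat five.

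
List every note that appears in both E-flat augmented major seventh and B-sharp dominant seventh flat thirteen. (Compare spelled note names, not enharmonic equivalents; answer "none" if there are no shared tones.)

none

E-flat augmented major seventh: E-flat G B D
B-sharp dominant seventh flat thirteen: B-sharp D-double-sharp F-double-sharp A-sharp G-sharp
Common to both → none.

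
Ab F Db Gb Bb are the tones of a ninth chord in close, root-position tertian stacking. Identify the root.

Gb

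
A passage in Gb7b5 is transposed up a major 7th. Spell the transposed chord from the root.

Gb up a major 7th → F. New chord: F dominant seventh flat five.
root → F
3rd (major 3rd) → A
5th (diminished 5th) → Cb
7th (minor 7th) → Eb

F, A, Cb, Eb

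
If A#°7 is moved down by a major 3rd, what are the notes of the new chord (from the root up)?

F♯, A, C, E♭

Transposed root: A♯ → F♯ (major 3rd down). So we spell F♯ diminished seventh:
- root: F♯
- minor 3rd: A
- diminished 5th: C
- diminished 7th: E♭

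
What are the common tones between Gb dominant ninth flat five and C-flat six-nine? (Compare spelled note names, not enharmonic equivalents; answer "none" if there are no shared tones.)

Gb Ab

Gb dominant ninth flat five = Gb, Bb, Dbb, Fb, Ab.
C-flat six-nine = Cb, Eb, Gb, Ab, Db.
Shared: Gb, Ab.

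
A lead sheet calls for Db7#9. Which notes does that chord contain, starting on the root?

Db7#9: dominant seventh sharp nine on Db.
root → Db
3rd (major 3rd) → F
5th (perfect 5th) → Ab
7th (minor 7th) → Cb
9th (augmented 9th) → E

Db F Ab Cb E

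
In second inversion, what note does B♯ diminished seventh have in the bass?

F-sharp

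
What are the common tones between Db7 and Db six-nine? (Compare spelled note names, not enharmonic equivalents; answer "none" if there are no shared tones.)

Db, F, Ab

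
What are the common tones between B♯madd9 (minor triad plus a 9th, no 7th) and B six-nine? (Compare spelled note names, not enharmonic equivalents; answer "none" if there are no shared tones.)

D#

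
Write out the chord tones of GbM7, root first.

GbM7 is a major seventh built on Gb.
root → Gb
3rd (major 3rd) → Bb
5th (perfect 5th) → Db
7th (major 7th) → F

Gb, Bb, Db, F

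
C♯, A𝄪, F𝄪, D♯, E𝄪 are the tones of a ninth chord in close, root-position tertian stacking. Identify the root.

D♯

Arranged so that each adjacent pair is a third by letter name: D♯ – F𝄪 – A𝄪 – C♯ – E𝄪.
The bottom of that stack, D♯, is the root (this is D♯ dominant seventh sharp nine sharp five).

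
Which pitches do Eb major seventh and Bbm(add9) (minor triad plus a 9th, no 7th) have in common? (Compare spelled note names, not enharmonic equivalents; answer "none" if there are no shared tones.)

B♭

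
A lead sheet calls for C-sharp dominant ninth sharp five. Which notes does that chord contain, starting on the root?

C-sharp E-sharp G-double-sharp B D-sharp

C-sharp dominant ninth sharp five is a dominant ninth sharp five built on C-sharp.
C-sharp — root
E-sharp — major 3rd
G-double-sharp — augmented 5th
B — minor 7th
D-sharp — major 9th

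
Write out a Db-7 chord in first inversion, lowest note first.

Fb, Ab, Cb, Db

In root position, Db-7 is Db–Fb–Ab–Cb.
First inversion puts the third (Fb) in the bass.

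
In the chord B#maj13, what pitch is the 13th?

Root of B#maj13 = B#. The 13th is a major 13th: B# up a major 13th → G##.

G##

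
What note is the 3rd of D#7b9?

F##

D#7b9 is built on D#; its 3rd is a major 3rd above the root.
A third above D uses the letter F, and the major 3rd above D# is F##.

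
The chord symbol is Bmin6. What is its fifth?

Root of Bmin6 = B. The 5th is a perfect 5th: B up a perfect 5th → F♯.

F♯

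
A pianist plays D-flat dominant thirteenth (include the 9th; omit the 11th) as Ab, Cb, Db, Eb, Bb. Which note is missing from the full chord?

F

D-flat dominant thirteenth = Db, F, Ab, Cb, Eb, Bb. The voicing lacks the 3rd (major 3rd), F.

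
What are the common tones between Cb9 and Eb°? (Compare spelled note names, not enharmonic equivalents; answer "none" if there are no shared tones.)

Cb9: Cb Eb Gb Bbb Db
Eb°: Eb Gb Bbb
Common to both → Eb, Gb, Bbb.

Eb, Gb, Bbb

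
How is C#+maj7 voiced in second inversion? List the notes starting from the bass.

G##, B#, C#, E#

In root position, C#+maj7 is C#–E#–G##–B#.
Second inversion puts the fifth (G##) in the bass.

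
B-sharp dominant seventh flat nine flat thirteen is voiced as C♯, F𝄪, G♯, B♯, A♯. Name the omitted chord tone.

D𝄪

B-sharp dominant seventh flat nine flat thirteen = B♯, D𝄪, F𝄪, A♯, C♯, G♯. The voicing lacks the 3rd (major 3rd), D𝄪.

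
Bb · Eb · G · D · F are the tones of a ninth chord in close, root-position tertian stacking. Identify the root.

Eb

Arranged so that each adjacent pair is a third by letter name: Eb – G – Bb – D – F.
The bottom of that stack, Eb, is the root (this is Eb major ninth).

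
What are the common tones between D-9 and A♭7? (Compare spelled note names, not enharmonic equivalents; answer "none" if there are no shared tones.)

C

D-9: D F A C E
A♭7: Ab C Eb Gb
Common to both → C.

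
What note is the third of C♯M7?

E#

Root of C♯M7 = C#. The 3rd is a major 3rd: C# up a major 3rd → E#.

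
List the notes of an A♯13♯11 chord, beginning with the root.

Root A#, quality dominant thirteenth sharp eleven:
- root: A#
- major 3rd: C##
- perfect 5th: E#
- minor 7th: G#
- major 9th: B#
- augmented 11th: D##
- major 13th: F##

A#, C##, E#, G#, B#, D##, F##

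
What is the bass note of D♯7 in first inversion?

D♯7 = D#–F##–A#–C#. First inversion → third in the bass = F##.

F##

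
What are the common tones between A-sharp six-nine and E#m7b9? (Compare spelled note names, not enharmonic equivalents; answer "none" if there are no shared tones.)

E♯ B♯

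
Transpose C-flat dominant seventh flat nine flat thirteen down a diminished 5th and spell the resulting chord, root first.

F, A, C, E-flat, G-flat, D-flat

Transposed root: C-flat → F (diminished 5th down). So we spell F dominant seventh flat nine flat thirteen:
root → F
3rd (major 3rd) → A
5th (perfect 5th) → C
7th (minor 7th) → E-flat
9th (minor 9th) → G-flat
13th (minor 13th) → D-flat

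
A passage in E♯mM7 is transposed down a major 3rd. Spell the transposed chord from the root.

Transposed root: E# → C# (major 3rd down). So we spell C# minor-major seventh:
Root: C#
Minor 3rd (3rd): E
Perfect 5th (5th): G#
Major 7th (7th): B#

C#, E, G#, B#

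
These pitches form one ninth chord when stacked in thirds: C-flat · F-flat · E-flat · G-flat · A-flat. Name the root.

Stacking in thirds gives F-flat – A-flat – C-flat – E-flat – G-flat, so F-flat is the root — F-flat major ninth.

F-flat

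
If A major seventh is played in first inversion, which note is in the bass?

A major seventh = A–C-sharp–E–G-sharp. First inversion → third in the bass = C-sharp.

C-sharp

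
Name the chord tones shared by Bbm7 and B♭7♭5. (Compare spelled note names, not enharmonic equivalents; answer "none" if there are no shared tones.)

B♭, A♭

Bbm7: B♭ D♭ F A♭
B♭7♭5: B♭ D F♭ A♭
Common to both → B♭, A♭.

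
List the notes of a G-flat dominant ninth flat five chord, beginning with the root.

Gb Bb Dbb Fb Ab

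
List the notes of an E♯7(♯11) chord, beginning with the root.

E♯, G𝄪, B♯, D♯, A𝄪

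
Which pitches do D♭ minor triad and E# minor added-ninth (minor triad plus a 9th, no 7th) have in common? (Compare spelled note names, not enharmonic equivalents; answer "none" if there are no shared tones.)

D♭ minor triad: D-flat F-flat A-flat
E# minor added-ninth: E-sharp G-sharp B-sharp F-double-sharp
Common to both → none.

none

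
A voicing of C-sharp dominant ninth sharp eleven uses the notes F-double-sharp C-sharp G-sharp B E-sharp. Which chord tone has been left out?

D-sharp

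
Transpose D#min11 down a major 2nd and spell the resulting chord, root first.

C♯, E, G♯, B, D♯, F♯

D♯ down a major 2nd → C♯. New chord: C♯ minor eleventh.
- root: C♯
- minor 3rd: E
- perfect 5th: G♯
- minor 7th: B
- major 9th: D♯
- perfect 11th: F♯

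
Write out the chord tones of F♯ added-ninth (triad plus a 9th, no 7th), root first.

F♯ added-ninth: added-ninth on F#.
- root: F#
- major 3rd: A#
- perfect 5th: C#
- major 9th: G#

F#  A#  C#  G#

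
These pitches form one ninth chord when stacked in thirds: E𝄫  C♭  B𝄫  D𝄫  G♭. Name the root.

Stacking in thirds gives C♭ – E𝄫 – G♭ – B𝄫 – D𝄫, so C♭ is the root — C♭ minor seventh flat nine.

C♭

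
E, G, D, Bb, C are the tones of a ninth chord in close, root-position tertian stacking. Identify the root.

C

Arranged so that each adjacent pair is a third by letter name: C – E – G – Bb – D.
The bottom of that stack, C, is the root (this is C dominant ninth).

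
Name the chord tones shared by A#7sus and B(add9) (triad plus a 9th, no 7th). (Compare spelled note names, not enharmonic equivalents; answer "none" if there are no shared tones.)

D#

A#7sus = A#, D#, E#, G#.
B(add9) = B, D#, F#, C#.
Shared: D#.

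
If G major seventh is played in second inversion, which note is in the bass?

G major seventh in root position is G–B–D–F-sharp.
Second inversion places the fifth in the bass, which is D.

D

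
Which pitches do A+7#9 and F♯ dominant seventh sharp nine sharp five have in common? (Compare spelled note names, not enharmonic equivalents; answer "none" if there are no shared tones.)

A+7#9 = A, C#, E#, G, B#.
F♯ dominant seventh sharp nine sharp five = F#, A#, C##, E, G##.
Shared: none.

none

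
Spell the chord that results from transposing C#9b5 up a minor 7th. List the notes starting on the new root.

B  D#  F  A  C#

A minor 7th up from C# is B, so the new chord is B dominant ninth flat five.
root → B
3rd (major 3rd) → D#
5th (diminished 5th) → F
7th (minor 7th) → A
9th (major 9th) → C#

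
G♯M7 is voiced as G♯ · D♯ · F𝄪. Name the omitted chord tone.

B♯

The full G♯M7 chord is G♯, B♯, D♯, F𝄪.
Comparing with the voicing, the major 3rd (3rd) — B♯ — is absent.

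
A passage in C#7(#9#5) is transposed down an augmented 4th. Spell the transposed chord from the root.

An augmented 4th down from C# is G, so the new chord is G dominant seventh sharp nine sharp five.
Root: G
Major 3rd (3rd): B
Augmented 5th (5th): D#
Minor 7th (7th): F
Augmented 9th (9th): A#

G, B, D#, F, A#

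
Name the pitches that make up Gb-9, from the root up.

Gb-9: minor ninth on Gb.
- root: Gb
- minor 3rd: Bbb
- perfect 5th: Db
- minor 7th: Fb
- major 9th: Ab

Gb, Bbb, Db, Fb, Ab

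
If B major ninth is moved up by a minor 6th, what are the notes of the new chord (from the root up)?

Transposed root: B → G (minor 6th up). So we spell G major ninth:
Root: G
Major 3rd (3rd): B
Perfect 5th (5th): D
Major 7th (7th): F-sharp
Major 9th (9th): A

G B D F-sharp A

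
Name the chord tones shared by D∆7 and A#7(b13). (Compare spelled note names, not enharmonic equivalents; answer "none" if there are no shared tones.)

F#

D∆7: D F# A C#
A#7(b13): A# C## E# G# F#
Common to both → F#.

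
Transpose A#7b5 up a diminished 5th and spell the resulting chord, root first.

A# up a diminished 5th → E. New chord: E dominant seventh flat five.
Root: E
Major 3rd (3rd): G#
Diminished 5th (5th): Bb
Minor 7th (7th): D

E – G# – Bb – D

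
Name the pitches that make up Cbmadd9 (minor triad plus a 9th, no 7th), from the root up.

Cb Ebb Gb Db

Cbmadd9: minor added-ninth on Cb.
root → Cb
3rd (minor 3rd) → Ebb
5th (perfect 5th) → Gb
9th (major 9th) → Db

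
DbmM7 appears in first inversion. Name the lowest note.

F♭

DbmM7 = D♭–F♭–A♭–C. First inversion → third in the bass = F♭.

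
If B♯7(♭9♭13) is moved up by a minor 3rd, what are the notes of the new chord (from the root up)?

D#, F##, A#, C#, E, B

Transposed root: B# → D# (minor 3rd up). So we spell D# dominant seventh flat nine flat thirteen:
Root: D#
Major 3rd (3rd): F##
Perfect 5th (5th): A#
Minor 7th (7th): C#
Minor 9th (9th): E
Minor 13th (13th): B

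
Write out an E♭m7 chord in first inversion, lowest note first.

Gb, Bb, Db, Eb

E♭m7 = Eb–Gb–Bb–Db; first inversion → third (Gb) lowest.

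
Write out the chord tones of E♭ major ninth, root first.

E♭ major ninth: major ninth on E-flat.
- root: E-flat
- major 3rd: G
- perfect 5th: B-flat
- major 7th: D
- major 9th: F

E-flat, G, B-flat, D, F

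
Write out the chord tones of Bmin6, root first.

Root B, quality minor sixth:
B — root
D — minor 3rd
F♯ — perfect 5th
G♯ — major 6th

B – D – F♯ – G♯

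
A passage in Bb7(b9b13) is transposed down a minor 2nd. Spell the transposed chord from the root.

Bb down a minor 2nd → A. New chord: A dominant seventh flat nine flat thirteen.
Root: A
Major 3rd (3rd): C#
Perfect 5th (5th): E
Minor 7th (7th): G
Minor 9th (9th): Bb
Minor 13th (13th): F

A, C#, E, G, Bb, F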